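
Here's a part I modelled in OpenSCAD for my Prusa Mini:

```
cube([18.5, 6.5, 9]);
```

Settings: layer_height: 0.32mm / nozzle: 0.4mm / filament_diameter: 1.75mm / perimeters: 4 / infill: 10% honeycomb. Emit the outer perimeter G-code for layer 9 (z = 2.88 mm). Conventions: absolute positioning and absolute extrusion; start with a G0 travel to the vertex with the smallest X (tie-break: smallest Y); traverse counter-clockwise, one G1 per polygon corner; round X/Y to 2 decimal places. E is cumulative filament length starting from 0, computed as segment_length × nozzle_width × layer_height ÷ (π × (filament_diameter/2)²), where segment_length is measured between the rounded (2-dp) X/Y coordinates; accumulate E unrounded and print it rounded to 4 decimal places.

At z = 2.88 mm: the cube is present — its section is the full 18.5×6.5 rectangle. The outline is a single polygon with 4 vertices. Extrusion per mm of travel: 0.4 × 0.32 / (π × 0.875²) = 0.053216. Accumulating E over each segment gives final E = 2.6608.

G0 X0.00 Y0.00 Z2.88
G1 X18.50 Y0.00 E0.9845
G1 X18.50 Y6.50 E1.3304
G1 X0.00 Y6.50 E2.3149
G1 X0.00 Y0.00 E2.6608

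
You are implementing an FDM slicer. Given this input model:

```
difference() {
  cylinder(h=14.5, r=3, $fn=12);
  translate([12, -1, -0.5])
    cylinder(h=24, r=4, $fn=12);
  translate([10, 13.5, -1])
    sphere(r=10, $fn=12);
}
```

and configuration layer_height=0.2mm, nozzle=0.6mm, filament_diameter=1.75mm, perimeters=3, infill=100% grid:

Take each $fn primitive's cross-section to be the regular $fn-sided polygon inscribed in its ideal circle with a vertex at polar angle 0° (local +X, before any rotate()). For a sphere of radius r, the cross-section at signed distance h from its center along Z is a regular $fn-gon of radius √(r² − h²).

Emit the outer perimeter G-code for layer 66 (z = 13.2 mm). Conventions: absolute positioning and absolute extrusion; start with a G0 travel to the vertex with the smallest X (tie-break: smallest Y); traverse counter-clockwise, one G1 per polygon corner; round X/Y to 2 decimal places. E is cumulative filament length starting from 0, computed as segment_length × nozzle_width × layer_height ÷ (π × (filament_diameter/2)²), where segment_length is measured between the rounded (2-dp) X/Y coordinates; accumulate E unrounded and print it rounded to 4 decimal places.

G0 X-3.00 Y0.00 Z13.20
G1 X-2.60 Y-1.50 E0.0775
G1 X-1.50 Y-2.60 E0.1551
G1 X0.00 Y-3.00 E0.2325
G1 X1.50 Y-2.60 E0.3100
G1 X2.60 Y-1.50 E0.3876
G1 X3.00 Y0.00 E0.4650
G1 X2.60 Y1.50 E0.5425
G1 X1.50 Y2.60 E0.6201
G1 X0.00 Y3.00 E0.6975
G1 X-1.50 Y2.60 E0.7750
G1 X-2.60 Y1.50 E0.8526
G1 X-3.00 Y0.00 E0.9300

At z = 13.2 mm: the cylinder: section is a regular 12-gon, circumradius r=3; the cylinder at (12, -1): section is a regular 12-gon, circumradius r=4; the sphere at (10, 13.5) does not reach this height (|z−center|=14.200 > r=10); After the difference (first − rest): starting from the r=3 cylinder, the r=4 cylinder at (12, -1) misses the remaining region (no effect) — 1 connected region. The outline is a single polygon with 12 vertices. Extrusion per mm of travel: 0.6 × 0.2 / (π × 0.875²) = 0.049890. Accumulating E over each segment gives final E = 0.9300.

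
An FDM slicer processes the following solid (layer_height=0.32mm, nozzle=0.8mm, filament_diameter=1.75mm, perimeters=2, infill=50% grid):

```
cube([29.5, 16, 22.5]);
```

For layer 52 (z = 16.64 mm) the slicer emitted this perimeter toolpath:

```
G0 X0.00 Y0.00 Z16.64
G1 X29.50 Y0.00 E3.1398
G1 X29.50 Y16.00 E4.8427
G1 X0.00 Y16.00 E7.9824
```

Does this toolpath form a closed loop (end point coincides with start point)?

no

Start point (G0): (0.00, 0.00). End point (last G1): the path does not return to the start — open.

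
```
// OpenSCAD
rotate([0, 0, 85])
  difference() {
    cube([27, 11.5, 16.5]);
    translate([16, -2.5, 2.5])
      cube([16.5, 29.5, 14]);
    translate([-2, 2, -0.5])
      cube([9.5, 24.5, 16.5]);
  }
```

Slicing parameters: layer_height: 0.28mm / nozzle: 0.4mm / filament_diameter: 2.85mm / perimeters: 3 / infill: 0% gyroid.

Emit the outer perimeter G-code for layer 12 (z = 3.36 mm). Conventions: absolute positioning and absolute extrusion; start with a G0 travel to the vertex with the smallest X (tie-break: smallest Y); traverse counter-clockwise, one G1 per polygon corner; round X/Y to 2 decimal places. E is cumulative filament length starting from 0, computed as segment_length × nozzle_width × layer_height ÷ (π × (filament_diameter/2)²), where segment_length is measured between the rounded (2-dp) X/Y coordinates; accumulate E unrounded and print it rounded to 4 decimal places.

G0 X-10.80 Y8.47 Z3.36
G1 X-1.34 Y7.65 E0.1667
G1 X-1.99 Y0.17 E0.2985
G1 X0.00 Y0.00 E0.3336
G1 X1.39 Y15.94 E0.6145
G1 X-10.06 Y16.94 E0.8163
G1 X-10.80 Y8.47 E0.9656

At z = 3.36 mm: the cube is present — its section is the full 27×11.5 rectangle; the cube at (16, -2.5) (footprint 16.5×29.5) is included at this height; the cube at (-2, 2) (footprint 9.5×24.5) is included at this height; Subtracting the remaining from the first: starting from the 27×11.5 cube, the 16.5×29.5 cube at (16, -2.5) partially overlaps it — only the 126.50 mm² overlap (of its 486.75 mm²) is removed, clipping the outline; the 9.5×24.5 cube at (-2, 2) partially overlaps it — only the 71.25 mm² overlap (of its 232.75 mm²) is removed, clipping the outline — 1 connected region; (rotated 85° about Z; rotation is an isometry so areas/perimeters/island counts are preserved). The outline is a single polygon with 6 vertices. Extrusion per mm of travel: 0.4 × 0.28 / (π × 1.425²) = 0.017557. Accumulating E over each segment gives final E = 0.9656.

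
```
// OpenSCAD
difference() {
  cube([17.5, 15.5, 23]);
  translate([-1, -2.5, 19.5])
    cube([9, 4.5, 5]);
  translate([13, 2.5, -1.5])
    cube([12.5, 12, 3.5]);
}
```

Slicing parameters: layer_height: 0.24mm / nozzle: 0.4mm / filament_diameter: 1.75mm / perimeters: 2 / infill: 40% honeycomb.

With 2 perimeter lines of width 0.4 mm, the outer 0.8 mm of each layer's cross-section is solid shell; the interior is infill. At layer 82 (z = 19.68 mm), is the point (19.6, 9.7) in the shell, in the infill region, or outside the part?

At z = 19.68 mm: the cube (footprint 17.5×15.5) is included at this height; the cube at (-1, -2.5) (footprint 9×4.5) is included at this height; the cube at (13, 2.5) does not reach this height (z outside [-1.5, 2]); After the difference (first − rest): starting from the 17.5×15.5 cube, the 9×4.5 cube at (-1, -2.5) partially overlaps it — only the 16.00 mm² overlap (of its 40.50 mm²) is removed, clipping the outline — 1 connected region. Overall, the cross-section is a single solid region. The nearest boundary edge runs (17.50, 15.50)→(17.50, 0.00); distance from the point to it = 2.10 mm. The point is not inside any of the regions above, so it lies outside the cross-section (2.10 mm from the nearest boundary).

outside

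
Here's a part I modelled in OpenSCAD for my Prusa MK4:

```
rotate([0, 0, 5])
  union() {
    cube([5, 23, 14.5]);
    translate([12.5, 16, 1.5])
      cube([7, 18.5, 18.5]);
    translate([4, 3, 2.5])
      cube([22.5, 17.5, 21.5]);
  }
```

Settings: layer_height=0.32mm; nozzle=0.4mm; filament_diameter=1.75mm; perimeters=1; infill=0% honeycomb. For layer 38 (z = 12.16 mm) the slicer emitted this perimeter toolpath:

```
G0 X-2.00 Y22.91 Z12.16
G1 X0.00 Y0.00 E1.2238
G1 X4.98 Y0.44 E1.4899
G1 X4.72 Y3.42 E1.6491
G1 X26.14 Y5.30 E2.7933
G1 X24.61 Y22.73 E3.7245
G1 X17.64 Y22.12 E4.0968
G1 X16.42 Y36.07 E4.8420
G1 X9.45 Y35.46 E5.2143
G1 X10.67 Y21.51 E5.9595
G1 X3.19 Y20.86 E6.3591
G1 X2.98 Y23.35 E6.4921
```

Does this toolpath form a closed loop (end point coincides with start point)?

no

Start point (G0): (-2.00, 22.91). End point (last G1): the path does not return to the start — open.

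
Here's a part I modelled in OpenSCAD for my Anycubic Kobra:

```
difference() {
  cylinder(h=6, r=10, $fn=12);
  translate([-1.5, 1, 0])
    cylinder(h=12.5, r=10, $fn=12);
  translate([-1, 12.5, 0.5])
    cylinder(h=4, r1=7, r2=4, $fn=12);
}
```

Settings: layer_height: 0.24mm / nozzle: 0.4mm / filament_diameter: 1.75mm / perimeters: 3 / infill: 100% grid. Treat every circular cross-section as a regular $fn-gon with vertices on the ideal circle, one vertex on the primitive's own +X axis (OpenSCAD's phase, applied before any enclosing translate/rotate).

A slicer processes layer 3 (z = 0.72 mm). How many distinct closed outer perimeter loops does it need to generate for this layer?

1

At z = 0.72 mm: the r=10 cylinder gives a regular 12-gon of circumradius 10 (constant along its height); the r=10 cylinder at (-1.5, 1) gives a regular 12-gon of circumradius 10 (constant along its height); the cone at (-1, 12.5) (r1=7→r2=4) has section circumradius 6.835 here — a regular 12-gon; Taking the first minus the rest: starting from the r=10 cylinder, the r=10 cylinder at (-1.5, 1) partially overlaps it — only the 264.43 mm² overlap (of its 300.00 mm²) is removed, clipping the outline; the cone at (-1, 12.5) partially overlaps it — only the 0.02 mm² overlap (of its 140.15 mm²) is removed, clipping the outline — 1 connected region. The result has 1 disconnected region.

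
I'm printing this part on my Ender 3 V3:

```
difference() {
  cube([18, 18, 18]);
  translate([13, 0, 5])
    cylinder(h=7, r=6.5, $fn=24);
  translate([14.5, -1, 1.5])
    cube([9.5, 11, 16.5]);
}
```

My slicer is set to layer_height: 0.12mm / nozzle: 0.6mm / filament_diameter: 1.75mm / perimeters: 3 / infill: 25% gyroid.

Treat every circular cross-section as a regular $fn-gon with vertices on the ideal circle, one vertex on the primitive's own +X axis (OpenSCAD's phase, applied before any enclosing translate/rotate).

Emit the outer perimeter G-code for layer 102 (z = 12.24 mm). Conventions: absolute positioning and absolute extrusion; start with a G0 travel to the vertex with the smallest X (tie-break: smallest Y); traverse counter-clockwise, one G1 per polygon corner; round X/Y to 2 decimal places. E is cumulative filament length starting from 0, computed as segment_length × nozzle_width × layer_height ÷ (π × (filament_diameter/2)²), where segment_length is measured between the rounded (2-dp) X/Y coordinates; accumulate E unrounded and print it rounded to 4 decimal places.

G0 X0.00 Y0.00 Z12.24
G1 X14.50 Y0.00 E0.4340
G1 X14.50 Y10.00 E0.7334
G1 X18.00 Y10.00 E0.8382
G1 X18.00 Y18.00 E1.0776
G1 X0.00 Y18.00 E1.6164
G1 X0.00 Y0.00 E2.1553

At z = 12.24 mm: the cube is present — its section is the full 18×18 rectangle; the cylinder at (13, 0) is absent (z outside [5, 12]); the 9.5×11 cube at (14.5, -1) contributes its full rectangle; Taking the first minus the rest: starting from the 18×18 cube, the 9.5×11 cube at (14.5, -1) partially overlaps it — only the 35.00 mm² overlap (of its 104.50 mm²) is removed, clipping the outline — 1 connected region. The outline is a single polygon with 6 vertices. Extrusion per mm of travel: 0.6 × 0.12 / (π × 0.875²) = 0.029934. Accumulating E over each segment gives final E = 2.1553.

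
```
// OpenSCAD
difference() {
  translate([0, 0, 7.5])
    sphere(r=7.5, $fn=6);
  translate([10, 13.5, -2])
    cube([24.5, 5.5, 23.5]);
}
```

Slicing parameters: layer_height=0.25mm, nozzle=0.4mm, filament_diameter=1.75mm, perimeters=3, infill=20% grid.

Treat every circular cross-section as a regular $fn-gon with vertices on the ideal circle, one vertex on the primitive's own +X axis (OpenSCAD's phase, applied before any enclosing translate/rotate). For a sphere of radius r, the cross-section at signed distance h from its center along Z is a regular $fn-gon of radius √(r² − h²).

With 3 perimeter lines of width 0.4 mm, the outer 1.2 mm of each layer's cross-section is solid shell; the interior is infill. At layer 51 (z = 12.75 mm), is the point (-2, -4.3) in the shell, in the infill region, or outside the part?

At z = 12.75 mm: the r=7.5 sphere contributes a regular 6-gon of circumradius √(7.5²−5.25²) = 5.356; the cube at (10, 13.5) (footprint 24.5×5.5) is included at this height; Taking the first minus the rest: starting from the r=7.5 sphere, the 24.5×5.5 cube at (10, 13.5) misses the remaining region (no effect) — 1 connected region. Overall, the cross-section is a single solid region. The nearest boundary edge runs (2.68, -4.64)→(-2.68, -4.64); distance from the point to it = 0.34 mm. The point is inside the cross-section, 0.34 mm from the nearest boundary — within the 1.2 mm shell band (3 × 0.4).

shell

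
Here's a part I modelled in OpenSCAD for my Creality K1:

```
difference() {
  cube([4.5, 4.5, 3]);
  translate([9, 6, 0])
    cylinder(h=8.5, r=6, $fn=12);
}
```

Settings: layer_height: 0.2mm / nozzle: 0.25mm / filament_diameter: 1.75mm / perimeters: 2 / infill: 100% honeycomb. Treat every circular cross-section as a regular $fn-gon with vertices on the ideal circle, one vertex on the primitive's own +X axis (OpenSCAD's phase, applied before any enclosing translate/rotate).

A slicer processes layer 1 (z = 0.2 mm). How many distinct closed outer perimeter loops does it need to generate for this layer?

At z = 0.2 mm: the cube (footprint 4.5×4.5) is included at this height; the r=6 cylinder at (9, 6) contributes a regular 12-gon of circumradius 6; Subtracting the remaining from the first: starting from the 4.5×4.5 cube, the r=6 cylinder at (9, 6) partially overlaps it — only the 1.59 mm² overlap (of its 108.00 mm²) is removed, clipping the outline — 1 connected region. The result has 1 disconnected region.

1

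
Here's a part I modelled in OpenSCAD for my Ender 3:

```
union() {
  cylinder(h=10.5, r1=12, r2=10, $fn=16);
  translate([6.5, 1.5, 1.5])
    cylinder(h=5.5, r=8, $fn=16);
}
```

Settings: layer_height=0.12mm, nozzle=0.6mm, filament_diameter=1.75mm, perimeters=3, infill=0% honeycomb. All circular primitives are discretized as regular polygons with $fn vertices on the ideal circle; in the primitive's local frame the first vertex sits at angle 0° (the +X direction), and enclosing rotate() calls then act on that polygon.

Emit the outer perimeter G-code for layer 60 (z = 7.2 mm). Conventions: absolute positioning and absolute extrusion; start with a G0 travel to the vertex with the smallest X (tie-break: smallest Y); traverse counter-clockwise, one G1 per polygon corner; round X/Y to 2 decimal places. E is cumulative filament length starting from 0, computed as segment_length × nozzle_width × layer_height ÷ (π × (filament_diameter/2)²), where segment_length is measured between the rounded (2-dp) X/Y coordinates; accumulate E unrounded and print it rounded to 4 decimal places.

G0 X-10.63 Y0.00 Z7.20
G1 X-9.82 Y-4.07 E0.1242
G1 X-7.52 Y-7.52 E0.2483
G1 X-4.07 Y-9.82 E0.3725
G1 X0.00 Y-10.63 E0.4967
G1 X4.07 Y-9.82 E0.6209
G1 X7.52 Y-7.52 E0.7450
G1 X9.82 Y-4.07 E0.8691
G1 X10.63 Y0.00 E0.9934
G1 X9.82 Y4.07 E1.1176
G1 X7.52 Y7.52 E1.2417
G1 X4.07 Y9.82 E1.3658
G1 X0.00 Y10.63 E1.4900
G1 X-4.07 Y9.82 E1.6143
G1 X-7.52 Y7.52 E1.7384
G1 X-9.82 Y4.07 E1.8625
G1 X-10.63 Y0.00 E1.9867

At z = 7.2 mm: the cone: at t=0.686 of its height the radius interpolates to r₁+(r₂−r₁)t = 10.629, giving a regular 16-gon of that circumradius; the cylinder at (6.5, 1.5) does not reach this height (z outside [1.5, 7]); Merging all regions: only the cone is present, so the union is just that shape — 1 connected region. The outline is a single polygon with 16 vertices. Extrusion per mm of travel: 0.6 × 0.12 / (π × 0.875²) = 0.029934. Accumulating E over each segment gives final E = 1.9867.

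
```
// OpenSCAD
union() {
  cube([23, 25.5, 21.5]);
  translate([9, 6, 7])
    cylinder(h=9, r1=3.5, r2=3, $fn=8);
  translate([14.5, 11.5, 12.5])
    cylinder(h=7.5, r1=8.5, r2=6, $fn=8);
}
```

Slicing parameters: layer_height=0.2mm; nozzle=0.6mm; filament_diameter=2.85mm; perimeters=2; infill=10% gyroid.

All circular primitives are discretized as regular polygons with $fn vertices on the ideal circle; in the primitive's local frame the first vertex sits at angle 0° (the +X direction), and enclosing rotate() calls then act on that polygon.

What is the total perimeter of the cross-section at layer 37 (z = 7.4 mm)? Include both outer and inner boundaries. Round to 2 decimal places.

At z = 7.4 mm: the cube is present — its section is the full 23×25.5 rectangle (perimeter 97.00 mm); the cone at (9, 6): at t=0.044 of its height the radius interpolates to r₁+(r₂−r₁)t = 3.478, giving a regular 8-gon of that circumradius (perimeter = 2·8·3.478·sin(180°/8) = 21.29 mm); the cone at (14.5, 11.5) does not reach this height (z outside [12.5, 20]); Taking the union: the cone at (9, 6) lies entirely inside the 23×25.5 cube, so the union is just the 23×25.5 cube — boundary = 97.00 mm. Overall, the cross-section is a single solid region. Total boundary length (outer) = 97.00 mm.

97.00 mm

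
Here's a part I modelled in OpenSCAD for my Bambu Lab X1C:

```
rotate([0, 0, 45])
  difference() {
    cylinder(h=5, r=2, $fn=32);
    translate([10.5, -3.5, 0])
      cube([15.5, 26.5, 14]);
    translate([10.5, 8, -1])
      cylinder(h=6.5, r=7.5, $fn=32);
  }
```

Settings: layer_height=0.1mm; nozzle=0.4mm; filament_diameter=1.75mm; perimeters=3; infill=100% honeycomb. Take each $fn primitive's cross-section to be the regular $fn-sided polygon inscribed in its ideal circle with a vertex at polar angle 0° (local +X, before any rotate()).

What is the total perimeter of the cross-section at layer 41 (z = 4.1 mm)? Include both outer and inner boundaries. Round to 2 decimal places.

At z = 4.1 mm: the cylinder: section is a regular 32-gon, circumradius r=2 (perimeter = 2·32·2.000·sin(180°/32) = 12.55 mm); the cube at (10.5, -3.5) (footprint 15.5×26.5) is included at this height (perimeter 84.00 mm); the cylinder at (10.5, 8): section is a regular 32-gon, circumradius r=7.5 (perimeter = 2·32·7.500·sin(180°/32) = 47.05 mm); Subtracting the remaining from the first: starting from the r=2 cylinder, the 15.5×26.5 cube at (10.5, -3.5) misses the remaining region (no effect); the r=7.5 cylinder at (10.5, 8) misses the remaining region (no effect) — boundary = 12.55 mm; (rotated 45° about Z; rotation is an isometry so areas/perimeters/island counts are preserved). Overall, the cross-section is a single solid region. Total boundary length (outer) = 12.55 mm.

12.55 mm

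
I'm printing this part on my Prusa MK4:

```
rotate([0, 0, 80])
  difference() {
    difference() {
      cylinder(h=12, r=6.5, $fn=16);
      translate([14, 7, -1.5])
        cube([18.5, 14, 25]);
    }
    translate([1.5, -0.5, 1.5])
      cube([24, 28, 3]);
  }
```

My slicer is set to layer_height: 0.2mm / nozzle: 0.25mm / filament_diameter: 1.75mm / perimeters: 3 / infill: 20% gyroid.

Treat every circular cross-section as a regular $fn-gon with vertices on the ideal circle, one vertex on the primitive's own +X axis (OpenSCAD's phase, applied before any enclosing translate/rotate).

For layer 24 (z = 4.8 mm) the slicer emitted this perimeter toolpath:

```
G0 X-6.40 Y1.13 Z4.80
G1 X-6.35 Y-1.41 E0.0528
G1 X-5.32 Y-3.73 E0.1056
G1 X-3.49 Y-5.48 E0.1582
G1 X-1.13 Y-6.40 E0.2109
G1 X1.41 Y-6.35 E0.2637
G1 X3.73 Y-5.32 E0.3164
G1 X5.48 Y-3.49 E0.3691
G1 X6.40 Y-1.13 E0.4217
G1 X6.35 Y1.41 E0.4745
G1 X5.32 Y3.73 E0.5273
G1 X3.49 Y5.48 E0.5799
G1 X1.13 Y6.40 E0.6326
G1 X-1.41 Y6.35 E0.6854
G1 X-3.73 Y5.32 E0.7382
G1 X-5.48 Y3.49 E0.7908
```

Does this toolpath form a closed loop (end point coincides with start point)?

Start point (G0): (-6.40, 1.13). End point (last G1): the path does not return to the start — open.

no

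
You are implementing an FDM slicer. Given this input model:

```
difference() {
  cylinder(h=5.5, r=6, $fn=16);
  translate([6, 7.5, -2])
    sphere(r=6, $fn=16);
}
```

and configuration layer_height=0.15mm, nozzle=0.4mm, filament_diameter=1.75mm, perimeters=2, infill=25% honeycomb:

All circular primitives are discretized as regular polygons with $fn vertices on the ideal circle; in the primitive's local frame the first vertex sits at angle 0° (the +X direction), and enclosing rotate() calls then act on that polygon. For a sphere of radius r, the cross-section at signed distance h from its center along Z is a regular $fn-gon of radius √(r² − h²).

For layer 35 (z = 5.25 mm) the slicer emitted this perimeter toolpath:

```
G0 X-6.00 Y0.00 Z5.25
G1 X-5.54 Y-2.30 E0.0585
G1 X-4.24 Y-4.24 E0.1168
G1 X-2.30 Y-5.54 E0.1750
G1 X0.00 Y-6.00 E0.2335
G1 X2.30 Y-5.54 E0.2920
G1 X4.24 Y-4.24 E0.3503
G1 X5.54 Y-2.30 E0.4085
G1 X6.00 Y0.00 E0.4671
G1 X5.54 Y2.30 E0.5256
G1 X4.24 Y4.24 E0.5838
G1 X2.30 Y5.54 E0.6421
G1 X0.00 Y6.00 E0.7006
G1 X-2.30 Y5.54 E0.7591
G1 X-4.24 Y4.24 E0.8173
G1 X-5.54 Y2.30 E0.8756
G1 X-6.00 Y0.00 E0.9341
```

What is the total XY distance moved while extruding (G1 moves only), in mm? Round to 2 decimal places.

Sum the Euclidean lengths of each G1 segment: total = 37.45 mm.

37.45 mm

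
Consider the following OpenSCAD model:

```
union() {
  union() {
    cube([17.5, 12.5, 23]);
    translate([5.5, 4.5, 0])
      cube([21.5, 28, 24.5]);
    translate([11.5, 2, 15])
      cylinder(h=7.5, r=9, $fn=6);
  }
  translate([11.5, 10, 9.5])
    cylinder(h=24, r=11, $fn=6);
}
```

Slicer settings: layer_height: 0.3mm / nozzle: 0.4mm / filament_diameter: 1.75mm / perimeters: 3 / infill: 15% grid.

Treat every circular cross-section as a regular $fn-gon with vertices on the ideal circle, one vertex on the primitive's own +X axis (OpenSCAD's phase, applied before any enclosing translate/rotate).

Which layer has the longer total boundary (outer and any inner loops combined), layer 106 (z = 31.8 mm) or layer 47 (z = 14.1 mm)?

layer 47 (z = 14.1 mm)

Layer 106 (z = 31.8): the cube does not reach this height (z outside [0, 23]); the cube at (5.5, 4.5) is absent (z outside [0, 24.5]); the cylinder at (11.5, 2) is not intersected at this z (z outside [15, 22.5]); Merging all regions: nothing is present at this height; the r=11 cylinder at (11.5, 10) gives a regular 6-gon of circumradius 11 (constant along its height) (perimeter = 2·6·11.000·sin(180°/6) = 66.00 mm); Combining (union): only the r=11 cylinder at (11.5, 10) is present, so the union is just that shape — boundary = 66.00 mm. So its perimeter = 66.00 mm. Layer 47 (z = 14.1): the 17.5×12.5 cube contributes its full rectangle (perimeter 60.00 mm); the 21.5×28 cube at (5.5, 4.5) contributes its full rectangle (perimeter 99.00 mm); the cylinder at (11.5, 2) does not reach this height (z outside [15, 22.5]); Taking the union: the regions partially overlap (shared area 96.00 mm²), so the edge portions inside another operand are dropped and the merged outline is re-measured after clipping — boundary = 119.00 mm; the cylinder at (11.5, 10): section is a regular 6-gon, circumradius r=11 (perimeter = 2·6·11.000·sin(180°/6) = 66.00 mm); Taking the union: the regions partially overlap (shared area 300.53 mm²), so the edge portions inside another operand are dropped and the merged outline is re-measured after clipping — boundary = 115.06 mm. So its perimeter = 115.06 mm. Layer 47 is larger (115.06 vs 66.00 mm).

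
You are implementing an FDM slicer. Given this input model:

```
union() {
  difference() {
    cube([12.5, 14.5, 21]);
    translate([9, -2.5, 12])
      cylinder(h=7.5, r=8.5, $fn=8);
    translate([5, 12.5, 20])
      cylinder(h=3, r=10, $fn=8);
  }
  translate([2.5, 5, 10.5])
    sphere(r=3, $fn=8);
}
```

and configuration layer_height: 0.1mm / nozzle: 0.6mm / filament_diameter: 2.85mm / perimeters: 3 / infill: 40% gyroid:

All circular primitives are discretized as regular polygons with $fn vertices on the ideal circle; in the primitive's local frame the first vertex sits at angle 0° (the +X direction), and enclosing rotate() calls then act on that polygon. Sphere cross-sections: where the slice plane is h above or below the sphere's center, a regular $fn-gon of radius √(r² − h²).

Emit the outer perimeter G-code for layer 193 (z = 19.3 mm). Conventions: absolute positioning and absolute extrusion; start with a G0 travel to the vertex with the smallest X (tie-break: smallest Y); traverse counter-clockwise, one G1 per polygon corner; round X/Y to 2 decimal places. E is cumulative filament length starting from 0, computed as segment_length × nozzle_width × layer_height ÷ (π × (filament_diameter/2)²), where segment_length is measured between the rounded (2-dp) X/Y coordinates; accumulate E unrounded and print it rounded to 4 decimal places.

At z = 19.3 mm: the 12.5×14.5 cube contributes its full rectangle; the r=8.5 cylinder at (9, -2.5) gives a regular 8-gon of circumradius 8.5 (constant along its height); the cylinder at (5, 12.5) is absent (z outside [20, 23]); After the difference (first − rest): starting from the 12.5×14.5 cube, the r=8.5 cylinder at (9, -2.5) partially overlaps it — only the 49.60 mm² overlap (of its 204.35 mm²) is removed, clipping the outline — 1 connected region; the sphere at (2.5, 5) is not intersected at this z (|z−center|=8.800 > r=3); Taking the union: only the result so far is present, so the union is just that shape — 1 connected region. The outline is a single polygon with 7 vertices. Extrusion per mm of travel: 0.6 × 0.1 / (π × 1.425²) = 0.009405. Accumulating E over each segment gives final E = 0.4945.

G0 X0.00 Y0.00 Z19.30
G1 X1.54 Y0.00 E0.0145
G1 X2.99 Y3.51 E0.0502
G1 X9.00 Y6.00 E0.1114
G1 X12.50 Y4.55 E0.1470
G1 X12.50 Y14.50 E0.2406
G1 X0.00 Y14.50 E0.3582
G1 X0.00 Y0.00 E0.4945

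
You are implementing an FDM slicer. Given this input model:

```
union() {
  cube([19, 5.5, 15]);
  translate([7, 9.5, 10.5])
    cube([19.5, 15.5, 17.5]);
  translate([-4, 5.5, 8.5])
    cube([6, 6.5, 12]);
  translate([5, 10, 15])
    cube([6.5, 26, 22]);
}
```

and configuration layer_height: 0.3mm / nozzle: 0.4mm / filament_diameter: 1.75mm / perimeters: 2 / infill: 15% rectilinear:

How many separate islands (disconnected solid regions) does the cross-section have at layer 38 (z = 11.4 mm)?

2

At z = 11.4 mm: the cube is present — its section is the full 19×5.5 rectangle; the cube at (7, 9.5) is present — its section is the full 19.5×15.5 rectangle; the 6×6.5 cube at (-4, 5.5) contributes its full rectangle; the cube at (5, 10) is absent (z outside [15, 37]); Combining (union): the 3 present regions share edge segments without overlapping in area, so areas simply add but the touching pieces fuse into one outline (the shared edge portions become interior and drop out of the boundary) — 2 connected regions. Overall, the cross-section has 2 separate islands. Island count = 2.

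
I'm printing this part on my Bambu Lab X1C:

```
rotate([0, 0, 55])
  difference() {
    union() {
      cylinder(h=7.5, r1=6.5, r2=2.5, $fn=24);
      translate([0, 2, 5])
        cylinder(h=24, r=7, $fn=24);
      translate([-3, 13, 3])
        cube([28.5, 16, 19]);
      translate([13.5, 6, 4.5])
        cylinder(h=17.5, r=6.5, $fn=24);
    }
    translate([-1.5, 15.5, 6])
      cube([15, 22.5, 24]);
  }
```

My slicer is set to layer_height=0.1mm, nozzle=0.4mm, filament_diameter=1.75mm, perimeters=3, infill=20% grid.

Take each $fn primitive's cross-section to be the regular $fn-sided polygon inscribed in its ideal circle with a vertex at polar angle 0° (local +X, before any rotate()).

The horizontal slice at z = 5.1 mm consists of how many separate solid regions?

At z = 5.1 mm: the cone (r1=6.5→r2=2.5) has section circumradius 3.780 here — a regular 24-gon; the cylinder at (0, 2): section is a regular 24-gon, circumradius r=7; the cube at (-3, 13) is present — its section is the full 28.5×16 rectangle; the r=6.5 cylinder at (13.5, 6) contributes a regular 24-gon of circumradius 6.5; Merging all regions: the regions partially overlap (shared area 44.38 mm²), so overlapping operands fuse into one piece — 3 connected regions; the cube at (-1.5, 15.5) is absent (z outside [6, 30]); After the difference (first − rest): none of the subtracted shapes is present at this height, so that combined region is unchanged — 3 connected regions; (whole slice rotated 55° about Z — lengths, areas and connectivity unchanged). The result has 3 disconnected regions.

3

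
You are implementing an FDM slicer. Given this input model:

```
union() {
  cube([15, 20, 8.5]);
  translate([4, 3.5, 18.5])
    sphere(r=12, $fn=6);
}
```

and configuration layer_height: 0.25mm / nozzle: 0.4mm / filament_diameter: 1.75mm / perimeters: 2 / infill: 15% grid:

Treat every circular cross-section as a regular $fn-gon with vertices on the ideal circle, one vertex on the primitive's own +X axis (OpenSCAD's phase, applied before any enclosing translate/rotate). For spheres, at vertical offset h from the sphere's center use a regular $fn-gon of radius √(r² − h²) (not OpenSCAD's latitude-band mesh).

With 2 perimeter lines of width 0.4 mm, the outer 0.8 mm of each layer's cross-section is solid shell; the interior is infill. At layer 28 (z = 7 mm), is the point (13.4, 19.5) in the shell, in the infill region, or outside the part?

At z = 7 mm: the cube is present — its section is the full 15×20 rectangle; the r=12 sphere at (4, 3.5) slices to a regular 6-gon of circumradius 3.428 (√(r²−h²) with h=11.5 from center); Combining (union): the r=12 sphere at (4, 3.5) lies entirely inside the 15×20 cube, so the union is just the 15×20 cube — 1 connected region. Overall, the cross-section is a single solid region. The nearest boundary edge runs (0.00, 20.00)→(15.00, 20.00); distance from the point to it = 0.50 mm. The point is inside the cross-section, 0.50 mm from the nearest boundary — within the 0.8 mm shell band (2 × 0.4).

shell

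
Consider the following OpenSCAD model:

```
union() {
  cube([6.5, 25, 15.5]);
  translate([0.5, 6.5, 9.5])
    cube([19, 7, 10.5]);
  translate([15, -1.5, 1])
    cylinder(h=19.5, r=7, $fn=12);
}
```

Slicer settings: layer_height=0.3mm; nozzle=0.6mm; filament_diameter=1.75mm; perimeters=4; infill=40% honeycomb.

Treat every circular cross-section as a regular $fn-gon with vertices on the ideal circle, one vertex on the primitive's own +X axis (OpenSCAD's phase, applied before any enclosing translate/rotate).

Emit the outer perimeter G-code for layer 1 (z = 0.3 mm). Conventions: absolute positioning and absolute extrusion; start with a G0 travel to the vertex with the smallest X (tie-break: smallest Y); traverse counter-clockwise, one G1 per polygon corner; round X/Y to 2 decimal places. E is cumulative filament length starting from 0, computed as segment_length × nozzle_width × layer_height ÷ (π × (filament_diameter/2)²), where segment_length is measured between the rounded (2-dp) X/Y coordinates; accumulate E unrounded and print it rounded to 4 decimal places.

At z = 0.3 mm: the cube is present — its section is the full 6.5×25 rectangle; the cube at (0.5, 6.5) is not intersected at this z (z outside [9.5, 20]); the cylinder at (15, -1.5) is absent (z outside [1, 20.5]); Merging all regions: only the 6.5×25 cube is present, so the union is just that shape — 1 connected region. The outline is a single polygon with 4 vertices. Extrusion per mm of travel: 0.6 × 0.3 / (π × 0.875²) = 0.074835. Accumulating E over each segment gives final E = 4.7146.

G0 X0.00 Y0.00 Z0.30
G1 X6.50 Y0.00 E0.4864
G1 X6.50 Y25.00 E2.3573
G1 X0.00 Y25.00 E2.8437
G1 X0.00 Y0.00 E4.7146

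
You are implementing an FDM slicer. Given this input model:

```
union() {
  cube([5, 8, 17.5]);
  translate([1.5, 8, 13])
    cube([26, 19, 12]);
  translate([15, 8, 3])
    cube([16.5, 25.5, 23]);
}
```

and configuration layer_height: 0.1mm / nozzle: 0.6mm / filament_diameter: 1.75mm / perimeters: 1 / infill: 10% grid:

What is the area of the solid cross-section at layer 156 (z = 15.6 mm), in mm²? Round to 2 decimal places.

At z = 15.6 mm: the cube (footprint 5×8) is included at this height (area 40.00 mm²); the 26×19 cube at (1.5, 8) contributes its full rectangle (area 494.00 mm²); the cube at (15, 8) is present — its section is the full 16.5×25.5 rectangle (area 420.75 mm²); Taking the union: the regions partially overlap — summed areas 954.75 mm² minus the doubly-counted overlap 237.50 mm² gives 717.25 mm² — area = 717.25 mm². Overall, the cross-section is a single solid region. Net area = 717.25 mm².

717.25 mm²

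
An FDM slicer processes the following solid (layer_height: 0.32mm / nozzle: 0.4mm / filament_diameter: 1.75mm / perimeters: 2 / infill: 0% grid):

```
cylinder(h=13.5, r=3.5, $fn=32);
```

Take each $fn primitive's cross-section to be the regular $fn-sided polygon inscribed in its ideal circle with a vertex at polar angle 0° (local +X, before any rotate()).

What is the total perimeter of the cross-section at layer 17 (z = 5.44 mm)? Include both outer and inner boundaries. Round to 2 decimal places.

21.96 mm

At z = 5.44 mm: the r=3.5 cylinder contributes a regular 32-gon of circumradius 3.5 (perimeter = 2·32·3.500·sin(180°/32) = 21.96 mm). Overall, the cross-section is a single solid region. Total boundary length (outer) = 21.96 mm.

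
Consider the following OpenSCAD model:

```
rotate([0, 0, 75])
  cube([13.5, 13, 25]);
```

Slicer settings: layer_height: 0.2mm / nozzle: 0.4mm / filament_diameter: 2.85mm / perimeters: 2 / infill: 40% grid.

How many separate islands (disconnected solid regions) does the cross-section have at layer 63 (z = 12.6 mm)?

At z = 12.6 mm: the cube is present — its section is the full 13.5×13 rectangle; (rotated 75° about Z; rotation is an isometry so areas/perimeters/island counts are preserved). Overall, the cross-section is a single solid region. Island count = 1.

1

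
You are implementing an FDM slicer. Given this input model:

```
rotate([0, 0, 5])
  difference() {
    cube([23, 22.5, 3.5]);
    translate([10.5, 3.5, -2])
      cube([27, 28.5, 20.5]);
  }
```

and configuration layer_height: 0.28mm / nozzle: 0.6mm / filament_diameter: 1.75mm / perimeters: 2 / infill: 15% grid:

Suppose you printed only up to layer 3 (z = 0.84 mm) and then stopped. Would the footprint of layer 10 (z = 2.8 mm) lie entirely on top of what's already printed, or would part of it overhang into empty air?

Compare the two slices. At z = 0.84: the 23×22.5 cube contributes its full rectangle (area 517.50 mm²); the cube at (10.5, 3.5) is present — its section is the full 27×28.5 rectangle (area 769.50 mm²); After the difference (first − rest): starting from the 23×22.5 cube (517.50 mm²), the 27×28.5 cube at (10.5, 3.5) partially overlaps it — only the 237.50 mm² overlap (of its 769.50 mm²) is removed, clipping the outline — area = 280.00 mm²; (rotated 5° about Z; rotation is an isometry so areas/perimeters/island counts are preserved). At z = 2.8: the cube is present — its section is the full 23×22.5 rectangle (area 517.50 mm²); the cube at (10.5, 3.5) (footprint 27×28.5) is included at this height (area 769.50 mm²); Taking the first minus the rest: starting from the 23×22.5 cube (517.50 mm²), the 27×28.5 cube at (10.5, 3.5) partially overlaps it — only the 237.50 mm² overlap (of its 769.50 mm²) is removed, clipping the outline — area = 280.00 mm²; (whole slice rotated 5° about Z — lengths, areas and connectivity unchanged). Checking containment: the cross-section at z = 2.8 is a subset of the cross-section at z = 0.84.

entirely on top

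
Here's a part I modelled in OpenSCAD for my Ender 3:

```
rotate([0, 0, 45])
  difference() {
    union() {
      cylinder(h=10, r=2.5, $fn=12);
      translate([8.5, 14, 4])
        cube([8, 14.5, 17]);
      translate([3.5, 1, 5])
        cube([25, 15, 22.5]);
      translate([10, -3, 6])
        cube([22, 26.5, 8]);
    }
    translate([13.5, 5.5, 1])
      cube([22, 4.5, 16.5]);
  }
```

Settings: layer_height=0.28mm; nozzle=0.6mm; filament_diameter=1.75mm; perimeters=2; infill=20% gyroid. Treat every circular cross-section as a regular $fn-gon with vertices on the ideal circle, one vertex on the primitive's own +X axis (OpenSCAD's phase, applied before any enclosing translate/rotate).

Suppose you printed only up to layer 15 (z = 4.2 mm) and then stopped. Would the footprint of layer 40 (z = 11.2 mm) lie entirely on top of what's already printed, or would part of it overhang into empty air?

part overhangs

Compare the two slices. At z = 4.2: the cylinder: section is a regular 12-gon, circumradius r=2.5 (area = (12/2)·2.500²·sin(360°/12) = 18.75 mm²); the 8×14.5 cube at (8.5, 14) contributes its full rectangle (area 116.00 mm²); the cube at (3.5, 1) is absent (z outside [5, 27.5]); the cube at (10, -3) does not reach this height (z outside [6, 14]); Merging all regions: the 2 present regions are separate (no shared area or edge), so areas and boundary lengths simply add and each stays a separate island — area = 134.75 mm²; the cube at (13.5, 5.5) is present — its section is the full 22×4.5 rectangle (area 99.00 mm²); After the difference (first − rest): starting from the result so far (134.75 mm²), the 22×4.5 cube at (13.5, 5.5) misses the remaining region (no effect) — area = 134.75 mm²; (whole slice rotated 45° about Z — lengths, areas and connectivity unchanged). At z = 11.2: the cylinder is absent (z outside [0, 10]); the cube at (8.5, 14) is present — its section is the full 8×14.5 rectangle (area 116.00 mm²); the cube at (3.5, 1) is present — its section is the full 25×15 rectangle (area 375.00 mm²); the cube at (10, -3) is present — its section is the full 22×26.5 rectangle (area 583.00 mm²); Taking the union: the regions partially overlap — summed areas 1074.00 mm² minus the doubly-counted overlap 342.25 mm² gives 731.75 mm² — area = 731.75 mm²; the cube at (13.5, 5.5) (footprint 22×4.5) is included at this height (area 99.00 mm²); Subtracting the remaining from the first: starting from that combined region (731.75 mm²), the 22×4.5 cube at (13.5, 5.5) partially overlaps it — only the 83.25 mm² overlap (of its 99.00 mm²) is removed, clipping the outline — area = 648.50 mm²; (whole slice rotated 45° about Z — lengths, areas and connectivity unchanged). Checking containment: at z = 11.2 the cross-section extends beyond the z = 4.2 cross-section by about 532.50 mm².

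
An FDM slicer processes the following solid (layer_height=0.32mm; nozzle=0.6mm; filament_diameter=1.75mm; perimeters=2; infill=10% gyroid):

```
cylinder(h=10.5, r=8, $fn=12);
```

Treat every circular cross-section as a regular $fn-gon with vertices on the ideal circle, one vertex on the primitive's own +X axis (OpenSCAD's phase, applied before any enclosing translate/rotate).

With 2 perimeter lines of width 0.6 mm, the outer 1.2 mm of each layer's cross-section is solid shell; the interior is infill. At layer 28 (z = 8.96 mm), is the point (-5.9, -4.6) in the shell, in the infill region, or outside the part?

At z = 8.96 mm: the r=8 cylinder contributes a regular 12-gon of circumradius 8. Overall, the cross-section is a single solid region. The nearest boundary edge runs (-6.93, -4.00)→(-4.00, -6.93); distance from the point to it = 0.30 mm. The point is inside the cross-section, 0.30 mm from the nearest boundary — within the 1.2 mm shell band (2 × 0.6).

shell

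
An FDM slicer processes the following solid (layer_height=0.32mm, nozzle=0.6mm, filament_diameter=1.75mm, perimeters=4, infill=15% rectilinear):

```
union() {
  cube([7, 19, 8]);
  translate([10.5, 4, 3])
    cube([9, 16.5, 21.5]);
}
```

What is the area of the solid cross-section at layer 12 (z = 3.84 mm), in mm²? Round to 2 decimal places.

281.50 mm²

At z = 3.84 mm: the cube (footprint 7×19) is included at this height (area 133.00 mm²); the 9×16.5 cube at (10.5, 4) contributes its full rectangle (area 148.50 mm²); Taking the union: the 2 present regions are separate (no shared area or edge), so areas and boundary lengths simply add and each stays a separate island — area = 281.50 mm². Overall, the cross-section has 2 separate islands. Net area = 281.50 mm².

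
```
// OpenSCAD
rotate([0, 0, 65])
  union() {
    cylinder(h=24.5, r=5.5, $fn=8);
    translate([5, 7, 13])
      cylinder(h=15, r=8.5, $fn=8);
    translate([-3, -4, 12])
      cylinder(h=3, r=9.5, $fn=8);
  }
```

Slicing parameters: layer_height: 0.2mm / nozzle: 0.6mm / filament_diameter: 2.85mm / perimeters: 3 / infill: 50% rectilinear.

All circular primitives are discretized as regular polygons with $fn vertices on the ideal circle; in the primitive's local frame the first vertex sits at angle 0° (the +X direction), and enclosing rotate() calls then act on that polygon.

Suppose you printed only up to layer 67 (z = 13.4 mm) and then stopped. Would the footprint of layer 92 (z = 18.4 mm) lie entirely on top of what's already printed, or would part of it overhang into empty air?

entirely on top

Compare the two slices. At z = 13.4: the r=5.5 cylinder contributes a regular 8-gon of circumradius 5.5 (area = (8/2)·5.500²·sin(360°/8) = 85.56 mm²); the r=8.5 cylinder at (5, 7) contributes a regular 8-gon of circumradius 8.5 (area = (8/2)·8.500²·sin(360°/8) = 204.35 mm²); the r=9.5 cylinder at (-3, -4) gives a regular 8-gon of circumradius 9.5 (constant along its height) (area = (8/2)·9.500²·sin(360°/8) = 255.27 mm²); Merging all regions: the regions partially overlap — summed areas 545.18 mm² minus the doubly-counted overlap 109.69 mm² gives 435.49 mm² — area = 435.49 mm²; (whole slice rotated 65° about Z — lengths, areas and connectivity unchanged). At z = 18.4: the r=5.5 cylinder contributes a regular 8-gon of circumradius 5.5 (area = (8/2)·5.500²·sin(360°/8) = 85.56 mm²); the r=8.5 cylinder at (5, 7) contributes a regular 8-gon of circumradius 8.5 (area = (8/2)·8.500²·sin(360°/8) = 204.35 mm²); the cylinder at (-3, -4) is not intersected at this z (z outside [12, 15]); Merging all regions: the regions partially overlap — summed areas 289.91 mm² minus the doubly-counted overlap 31.52 mm² gives 258.40 mm² — area = 258.40 mm²; (rotated 65° about Z; rotation is an isometry so areas/perimeters/island counts are preserved). Checking containment: the cross-section at z = 18.4 is a subset of the cross-section at z = 13.4.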